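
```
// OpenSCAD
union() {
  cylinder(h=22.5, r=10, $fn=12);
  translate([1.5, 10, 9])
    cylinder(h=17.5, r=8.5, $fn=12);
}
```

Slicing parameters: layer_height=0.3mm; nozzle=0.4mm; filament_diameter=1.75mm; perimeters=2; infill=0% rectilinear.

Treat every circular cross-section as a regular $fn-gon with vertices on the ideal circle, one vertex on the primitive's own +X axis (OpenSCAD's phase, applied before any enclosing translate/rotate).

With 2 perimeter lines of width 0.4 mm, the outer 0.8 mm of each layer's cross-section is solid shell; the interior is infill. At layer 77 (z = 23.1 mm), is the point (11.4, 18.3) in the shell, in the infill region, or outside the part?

outside

At z = 23.1 mm: the cylinder is absent (z outside [0, 22.5]); the r=8.5 cylinder at (1.5, 10) contributes a regular 12-gon of circumradius 8.5; Taking the union: only the r=8.5 cylinder at (1.5, 10) is present, so the union is just that shape — 1 connected region. Overall, the cross-section is a single solid region. The nearest boundary edge runs (8.86, 14.25)→(5.75, 17.36); distance from the point to it = 4.66 mm. The point is not inside any of the regions above, so it lies outside the cross-section (4.66 mm from the nearest boundary).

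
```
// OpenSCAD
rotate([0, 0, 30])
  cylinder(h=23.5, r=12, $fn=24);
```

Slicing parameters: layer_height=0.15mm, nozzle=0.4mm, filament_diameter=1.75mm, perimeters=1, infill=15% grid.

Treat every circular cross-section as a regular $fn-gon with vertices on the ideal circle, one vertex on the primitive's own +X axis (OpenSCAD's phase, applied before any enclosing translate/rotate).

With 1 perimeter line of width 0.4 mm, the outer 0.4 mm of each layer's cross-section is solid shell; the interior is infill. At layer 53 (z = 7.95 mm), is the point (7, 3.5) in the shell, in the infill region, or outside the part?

At z = 7.95 mm: the r=12 cylinder gives a regular 24-gon of circumradius 12 (constant along its height); (rotated 30° about Z; rotation is an isometry so areas/perimeters/island counts are preserved). Overall, the cross-section is a single solid region. Undo the 30° rotation: the query point maps to (7.812, -0.469) in the un-rotated model frame. The nearest boundary edge runs (11.59, -3.11)→(12.00, 0.00); distance from the point to it = 4.09 mm. The point is inside the cross-section and 4.09 mm from the nearest boundary — more than the 0.4 mm shell width (1 × 0.4), so it's in the infill interior.

infill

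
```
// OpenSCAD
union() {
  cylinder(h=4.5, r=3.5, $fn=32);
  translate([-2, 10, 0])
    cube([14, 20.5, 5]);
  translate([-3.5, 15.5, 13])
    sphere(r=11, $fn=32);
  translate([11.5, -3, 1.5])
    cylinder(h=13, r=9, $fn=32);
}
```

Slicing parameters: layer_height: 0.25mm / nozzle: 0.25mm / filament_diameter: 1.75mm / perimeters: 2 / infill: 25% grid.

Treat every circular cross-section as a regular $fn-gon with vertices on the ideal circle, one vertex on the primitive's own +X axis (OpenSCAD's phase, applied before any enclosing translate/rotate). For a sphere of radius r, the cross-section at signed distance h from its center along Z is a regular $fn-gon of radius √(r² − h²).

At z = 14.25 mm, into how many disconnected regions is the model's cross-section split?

2

At z = 14.25 mm: the cylinder is not intersected at this z (z outside [0, 4.5]); the cube at (-2, 10) does not reach this height (z outside [0, 5]); the r=11 sphere at (-3.5, 15.5) slices to a regular 32-gon of circumradius 10.929 (√(r²−h²) with h=1.25 from center); the r=9 cylinder at (11.5, -3) contributes a regular 32-gon of circumradius 9; Combining (union): the 2 present regions are separate (no shared area or edge), so areas and boundary lengths simply add and each stays a separate island — 2 connected regions. The result has 2 disconnected regions.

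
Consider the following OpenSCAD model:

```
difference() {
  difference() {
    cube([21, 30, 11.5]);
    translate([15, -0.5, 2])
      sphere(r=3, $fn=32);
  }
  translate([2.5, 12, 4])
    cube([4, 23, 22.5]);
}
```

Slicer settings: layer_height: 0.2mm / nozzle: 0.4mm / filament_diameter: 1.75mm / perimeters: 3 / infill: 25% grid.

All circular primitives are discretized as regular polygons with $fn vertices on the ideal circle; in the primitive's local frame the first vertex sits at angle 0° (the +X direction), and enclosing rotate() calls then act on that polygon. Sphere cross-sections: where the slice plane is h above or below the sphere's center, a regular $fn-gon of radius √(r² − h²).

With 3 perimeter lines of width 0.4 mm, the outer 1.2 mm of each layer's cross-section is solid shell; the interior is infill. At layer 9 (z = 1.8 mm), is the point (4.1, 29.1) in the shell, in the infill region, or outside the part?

shell

At z = 1.8 mm: the cube is present — its section is the full 21×30 rectangle; the r=3 sphere at (15, -0.5) contributes a regular 32-gon of circumradius √(3²−0.2²) = 2.993; After the difference (first − rest): starting from the 21×30 cube, the r=3 sphere at (15, -0.5) partially overlaps it — only the 11.02 mm² overlap (of its 27.97 mm²) is removed, clipping the outline — 1 connected region; the cube at (2.5, 12) is not intersected at this z (z outside [4, 26.5]); Taking the first minus the rest: none of the subtracted shapes is present at this height, so the result so far is unchanged — 1 connected region. Overall, the cross-section is a single solid region. The nearest boundary edge runs (0.00, 30.00)→(21.00, 30.00); distance from the point to it = 0.90 mm. The point is inside the cross-section, 0.90 mm from the nearest boundary — within the 1.2 mm shell band (3 × 0.4).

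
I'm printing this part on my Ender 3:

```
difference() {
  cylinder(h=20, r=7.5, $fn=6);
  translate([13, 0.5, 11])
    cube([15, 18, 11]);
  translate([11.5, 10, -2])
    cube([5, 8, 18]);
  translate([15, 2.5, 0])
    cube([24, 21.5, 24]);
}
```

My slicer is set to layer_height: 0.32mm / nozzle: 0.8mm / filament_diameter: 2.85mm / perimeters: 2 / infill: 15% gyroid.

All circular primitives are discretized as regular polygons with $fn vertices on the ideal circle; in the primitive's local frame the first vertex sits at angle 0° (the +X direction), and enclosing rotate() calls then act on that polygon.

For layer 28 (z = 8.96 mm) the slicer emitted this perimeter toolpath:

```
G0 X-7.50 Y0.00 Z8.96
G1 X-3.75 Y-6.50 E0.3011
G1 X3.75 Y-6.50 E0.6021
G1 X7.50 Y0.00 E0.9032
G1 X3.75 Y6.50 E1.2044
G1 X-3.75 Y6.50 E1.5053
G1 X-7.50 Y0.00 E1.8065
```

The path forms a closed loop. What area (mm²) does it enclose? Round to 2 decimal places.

Apply the shoelace formula to the sequence of (X, Y) vertices; enclosed area = 146.25 mm².

146.25 mm²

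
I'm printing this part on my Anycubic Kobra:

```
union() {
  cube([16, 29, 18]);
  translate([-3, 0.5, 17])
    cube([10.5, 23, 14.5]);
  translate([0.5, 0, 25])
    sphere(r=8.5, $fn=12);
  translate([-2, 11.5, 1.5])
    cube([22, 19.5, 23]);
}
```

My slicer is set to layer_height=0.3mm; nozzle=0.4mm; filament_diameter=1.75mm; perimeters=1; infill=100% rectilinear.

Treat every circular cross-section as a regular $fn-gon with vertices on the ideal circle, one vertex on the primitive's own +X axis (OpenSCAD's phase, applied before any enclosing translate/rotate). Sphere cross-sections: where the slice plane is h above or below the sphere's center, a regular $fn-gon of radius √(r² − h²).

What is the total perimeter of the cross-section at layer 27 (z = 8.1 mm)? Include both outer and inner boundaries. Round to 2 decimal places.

106.00 mm

At z = 8.1 mm: the 16×29 cube contributes its full rectangle (perimeter 90.00 mm); the cube at (-3, 0.5) is absent (z outside [17, 31.5]); the sphere at (0.5, 0) is absent (|z−center|=16.900 > r=8.5); the cube at (-2, 11.5) (footprint 22×19.5) is included at this height (perimeter 83.00 mm); Merging all regions: the regions partially overlap (shared area 280.00 mm²), so the edge portions inside another operand are dropped and the merged outline is re-measured after clipping — boundary = 106.00 mm. Overall, the cross-section is a single solid region. Total boundary length (outer) = 106.00 mm.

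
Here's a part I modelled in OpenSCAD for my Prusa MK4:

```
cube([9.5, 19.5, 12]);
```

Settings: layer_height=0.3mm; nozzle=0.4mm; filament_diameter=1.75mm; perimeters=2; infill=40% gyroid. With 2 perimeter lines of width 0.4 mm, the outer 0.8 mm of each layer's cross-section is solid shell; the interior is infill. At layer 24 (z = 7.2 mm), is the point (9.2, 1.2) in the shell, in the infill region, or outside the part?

shell

At z = 7.2 mm: the 9.5×19.5 cube contributes its full rectangle. Overall, the cross-section is a single solid region. The nearest boundary edge runs (9.50, 0.00)→(9.50, 19.50); distance from the point to it = 0.30 mm. The point is inside the cross-section, 0.30 mm from the nearest boundary — within the 0.8 mm shell band (2 × 0.4).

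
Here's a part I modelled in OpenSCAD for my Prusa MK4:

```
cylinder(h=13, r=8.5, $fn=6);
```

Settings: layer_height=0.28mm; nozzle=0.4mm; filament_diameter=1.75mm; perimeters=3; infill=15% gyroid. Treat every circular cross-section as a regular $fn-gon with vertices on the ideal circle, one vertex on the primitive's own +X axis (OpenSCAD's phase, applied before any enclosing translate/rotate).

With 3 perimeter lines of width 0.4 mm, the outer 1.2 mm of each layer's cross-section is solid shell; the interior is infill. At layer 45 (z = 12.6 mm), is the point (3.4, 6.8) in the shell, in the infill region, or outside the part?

At z = 12.6 mm: the r=8.5 cylinder gives a regular 6-gon of circumradius 8.5 (constant along its height). Overall, the cross-section is a single solid region. The nearest boundary edge runs (4.25, 7.36)→(-4.25, 7.36); distance from the point to it = 0.56 mm. The point is inside the cross-section, 0.56 mm from the nearest boundary — within the 1.2 mm shell band (3 × 0.4).

shell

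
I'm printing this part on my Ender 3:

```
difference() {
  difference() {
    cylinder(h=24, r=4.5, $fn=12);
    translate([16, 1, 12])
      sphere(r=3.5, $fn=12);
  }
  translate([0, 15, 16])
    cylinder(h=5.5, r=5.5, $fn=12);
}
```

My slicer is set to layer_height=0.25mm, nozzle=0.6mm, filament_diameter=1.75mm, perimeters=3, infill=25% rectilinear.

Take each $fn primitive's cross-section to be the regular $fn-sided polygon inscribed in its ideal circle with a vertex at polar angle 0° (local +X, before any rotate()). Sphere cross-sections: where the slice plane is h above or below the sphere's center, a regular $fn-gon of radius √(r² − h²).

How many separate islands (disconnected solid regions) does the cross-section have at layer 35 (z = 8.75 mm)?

1

At z = 8.75 mm: the r=4.5 cylinder gives a regular 12-gon of circumradius 4.5 (constant along its height); the r=3.5 sphere at (16, 1) slices to a regular 12-gon of circumradius 1.299 (√(r²−h²) with h=3.25 from center); Subtracting the remaining from the first: starting from the r=4.5 cylinder, the r=3.5 sphere at (16, 1) misses the remaining region (no effect) — 1 connected region; the cylinder at (0, 15) does not reach this height (z outside [16, 21.5]); After the difference (first − rest): none of the subtracted shapes is present at this height, so that combined region is unchanged — 1 connected region. Overall, the cross-section is a single solid region. Island count = 1.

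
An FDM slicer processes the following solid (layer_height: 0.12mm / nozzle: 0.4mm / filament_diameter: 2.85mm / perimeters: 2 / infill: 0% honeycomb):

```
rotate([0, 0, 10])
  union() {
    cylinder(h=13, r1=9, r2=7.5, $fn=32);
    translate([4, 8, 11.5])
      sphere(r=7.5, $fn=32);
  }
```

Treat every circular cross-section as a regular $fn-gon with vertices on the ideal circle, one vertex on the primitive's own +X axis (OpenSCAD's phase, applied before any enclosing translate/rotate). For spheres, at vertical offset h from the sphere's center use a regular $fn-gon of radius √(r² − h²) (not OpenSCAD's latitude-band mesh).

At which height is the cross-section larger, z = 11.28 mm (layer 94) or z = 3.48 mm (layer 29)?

Layer 94 (z = 11.28): the cone (r1=9→r2=7.5) has section circumradius 7.698 here — a regular 32-gon (area = (32/2)·7.698²·sin(360°/32) = 185.00 mm²); the r=7.5 sphere at (4, 8) slices to a regular 32-gon of circumradius 7.497 (√(r²−h²) with h=0.22 from center) (area = (32/2)·7.497²·sin(360°/32) = 175.43 mm²); Taking the union: the regions partially overlap — summed areas 360.43 mm² minus the doubly-counted overlap 53.05 mm² gives 307.37 mm² — area = 307.37 mm²; (rotated 10° about Z; rotation is an isometry so areas/perimeters/island counts are preserved). So its area = 307.37 mm². Layer 29 (z = 3.48): the cone: at t=0.268 of its height the radius interpolates to r₁+(r₂−r₁)t = 8.598, giving a regular 32-gon of that circumradius (area = (32/2)·8.598²·sin(360°/32) = 230.78 mm²); the sphere at (4, 8) is not intersected at this z (|z−center|=8.020 > r=7.5); Taking the union: only the cone is present, so the union is just that shape — area = 230.78 mm²; (whole slice rotated 10° about Z — lengths, areas and connectivity unchanged). So its area = 230.78 mm². Layer 94 is larger (307.37 vs 230.78 mm²).

layer 94 (z = 11.28 mm)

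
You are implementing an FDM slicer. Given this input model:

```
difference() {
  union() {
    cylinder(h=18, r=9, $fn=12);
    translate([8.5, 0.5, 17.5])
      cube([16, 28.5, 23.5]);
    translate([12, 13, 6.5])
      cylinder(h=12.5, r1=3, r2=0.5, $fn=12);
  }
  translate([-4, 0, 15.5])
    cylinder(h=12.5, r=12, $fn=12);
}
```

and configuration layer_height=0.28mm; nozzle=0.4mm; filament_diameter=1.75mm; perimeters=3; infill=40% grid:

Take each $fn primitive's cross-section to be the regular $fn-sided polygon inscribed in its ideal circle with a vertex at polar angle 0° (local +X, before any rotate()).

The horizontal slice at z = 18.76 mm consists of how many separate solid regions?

1

At z = 18.76 mm: the cylinder is absent (z outside [0, 18]); the 16×28.5 cube at (8.5, 0.5) contributes its full rectangle; the cone at (12, 13) (r1=3→r2=0.5) has section circumradius 0.548 here — a regular 12-gon; Combining (union): the cone at (12, 13) lies entirely inside the 16×28.5 cube at (8.5, 0.5), so the union is just the 16×28.5 cube at (8.5, 0.5) — 1 connected region; the cylinder at (-4, 0): section is a regular 12-gon, circumradius r=12; Taking the first minus the rest: starting from that combined region, the r=12 cylinder at (-4, 0) misses the remaining region (no effect) — 1 connected region. The result has 1 disconnected region.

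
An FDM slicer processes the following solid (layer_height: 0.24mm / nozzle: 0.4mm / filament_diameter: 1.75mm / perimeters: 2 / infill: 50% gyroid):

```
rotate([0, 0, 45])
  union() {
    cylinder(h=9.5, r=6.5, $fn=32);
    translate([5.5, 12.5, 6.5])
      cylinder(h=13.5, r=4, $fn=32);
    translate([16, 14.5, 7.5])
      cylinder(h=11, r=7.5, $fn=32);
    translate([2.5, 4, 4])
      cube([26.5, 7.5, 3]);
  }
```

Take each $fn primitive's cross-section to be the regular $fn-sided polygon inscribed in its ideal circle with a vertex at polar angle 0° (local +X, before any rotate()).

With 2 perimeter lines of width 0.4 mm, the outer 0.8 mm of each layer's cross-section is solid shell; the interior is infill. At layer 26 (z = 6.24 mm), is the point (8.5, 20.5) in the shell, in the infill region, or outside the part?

infill

At z = 6.24 mm: the cylinder: section is a regular 32-gon, circumradius r=6.5; the cylinder at (5.5, 12.5) is absent (z outside [6.5, 20]); the cylinder at (16, 14.5) does not reach this height (z outside [7.5, 18.5]); the cube at (2.5, 4) (footprint 26.5×7.5) is included at this height; Taking the union: the regions partially overlap (shared area 3.02 mm²), so overlapping operands fuse into one piece — 1 connected region; (whole slice rotated 45° about Z — lengths, areas and connectivity unchanged). Overall, the cross-section is a single solid region. Undo the 45° rotation: the query point maps to (20.506, 8.485) in the un-rotated model frame. The nearest boundary edge runs (2.50, 11.50)→(29.00, 11.50); distance from the point to it = 3.01 mm. The point is inside the cross-section and 3.01 mm from the nearest boundary — more than the 0.8 mm shell width (2 × 0.4), so it's in the infill interior.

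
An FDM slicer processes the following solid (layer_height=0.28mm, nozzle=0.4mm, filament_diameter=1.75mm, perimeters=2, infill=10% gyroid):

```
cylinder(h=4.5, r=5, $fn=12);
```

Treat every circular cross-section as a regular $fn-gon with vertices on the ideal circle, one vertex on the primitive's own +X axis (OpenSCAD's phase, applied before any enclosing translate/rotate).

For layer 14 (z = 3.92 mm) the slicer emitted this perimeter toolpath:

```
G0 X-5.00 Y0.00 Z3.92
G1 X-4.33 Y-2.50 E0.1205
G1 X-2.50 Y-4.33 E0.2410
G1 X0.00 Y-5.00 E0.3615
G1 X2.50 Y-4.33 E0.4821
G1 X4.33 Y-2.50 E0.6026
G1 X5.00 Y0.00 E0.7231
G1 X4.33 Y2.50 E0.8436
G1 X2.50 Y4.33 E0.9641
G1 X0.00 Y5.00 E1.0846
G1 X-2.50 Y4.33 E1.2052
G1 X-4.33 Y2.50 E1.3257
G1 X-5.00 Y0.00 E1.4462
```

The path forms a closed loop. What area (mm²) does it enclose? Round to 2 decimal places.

75.00 mm²

Apply the shoelace formula to the sequence of (X, Y) vertices; enclosed area = 75.00 mm².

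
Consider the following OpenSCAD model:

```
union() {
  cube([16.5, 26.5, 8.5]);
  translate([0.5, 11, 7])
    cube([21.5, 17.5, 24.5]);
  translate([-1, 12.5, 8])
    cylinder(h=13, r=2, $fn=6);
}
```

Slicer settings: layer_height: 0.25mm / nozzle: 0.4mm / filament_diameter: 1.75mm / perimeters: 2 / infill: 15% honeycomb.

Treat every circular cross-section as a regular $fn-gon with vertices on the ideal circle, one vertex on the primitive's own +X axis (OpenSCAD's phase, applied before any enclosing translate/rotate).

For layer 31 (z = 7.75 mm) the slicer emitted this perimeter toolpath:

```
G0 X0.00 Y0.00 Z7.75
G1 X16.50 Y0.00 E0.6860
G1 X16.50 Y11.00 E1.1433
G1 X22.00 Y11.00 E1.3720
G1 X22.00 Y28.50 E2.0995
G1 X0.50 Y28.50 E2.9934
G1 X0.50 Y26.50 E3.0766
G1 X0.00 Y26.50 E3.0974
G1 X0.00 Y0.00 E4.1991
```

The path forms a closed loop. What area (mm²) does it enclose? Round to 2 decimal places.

Apply the shoelace formula to the sequence of (X, Y) vertices; enclosed area = 565.50 mm².

565.50 mm²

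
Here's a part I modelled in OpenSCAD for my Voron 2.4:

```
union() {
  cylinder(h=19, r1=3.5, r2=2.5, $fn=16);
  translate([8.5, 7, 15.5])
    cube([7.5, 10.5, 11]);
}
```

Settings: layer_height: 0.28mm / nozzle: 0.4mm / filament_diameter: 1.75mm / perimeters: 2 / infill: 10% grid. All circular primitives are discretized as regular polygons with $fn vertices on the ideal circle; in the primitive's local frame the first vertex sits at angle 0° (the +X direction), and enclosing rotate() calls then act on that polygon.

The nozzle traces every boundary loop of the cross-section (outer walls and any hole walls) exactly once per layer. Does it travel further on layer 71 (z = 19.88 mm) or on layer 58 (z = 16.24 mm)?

layer 58 (z = 16.24 mm)

Layer 71 (z = 19.88): the cone is absent (z outside [0, 19]); the cube at (8.5, 7) is present — its section is the full 7.5×10.5 rectangle (perimeter 36.00 mm); Merging all regions: only the 7.5×10.5 cube at (8.5, 7) is present, so the union is just that shape — boundary = 36.00 mm. So its perimeter = 36.00 mm. Layer 58 (z = 16.24): the cone (r1=3.5→r2=2.5) has section circumradius 2.645 here — a regular 16-gon (perimeter = 2·16·2.645·sin(180°/16) = 16.51 mm); the cube at (8.5, 7) (footprint 7.5×10.5) is included at this height (perimeter 36.00 mm); Combining (union): the 2 present regions are separate (no shared area or edge), so areas and boundary lengths simply add and each stays a separate island — boundary = 52.51 mm. So its perimeter = 52.51 mm. Layer 58 is larger (52.51 vs 36.00 mm).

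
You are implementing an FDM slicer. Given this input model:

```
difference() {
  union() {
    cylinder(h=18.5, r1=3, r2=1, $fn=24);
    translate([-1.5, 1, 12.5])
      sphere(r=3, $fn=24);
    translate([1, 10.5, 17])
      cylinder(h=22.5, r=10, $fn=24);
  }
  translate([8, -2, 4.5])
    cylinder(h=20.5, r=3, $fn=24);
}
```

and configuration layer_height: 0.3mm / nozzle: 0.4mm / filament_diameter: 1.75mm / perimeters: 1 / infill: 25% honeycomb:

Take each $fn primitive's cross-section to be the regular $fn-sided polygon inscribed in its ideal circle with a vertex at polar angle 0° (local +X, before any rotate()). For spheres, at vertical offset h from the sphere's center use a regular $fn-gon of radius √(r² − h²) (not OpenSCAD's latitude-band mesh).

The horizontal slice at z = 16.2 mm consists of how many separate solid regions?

1

At z = 16.2 mm: the cone (r1=3→r2=1) has section circumradius 1.249 here — a regular 24-gon; the sphere at (-1.5, 1) is absent (|z−center|=3.700 > r=3); the cylinder at (1, 10.5) does not reach this height (z outside [17, 39.5]); Combining (union): only the cone is present, so the union is just that shape — 1 connected region; the cylinder at (8, -2): section is a regular 24-gon, circumradius r=3; Taking the first minus the rest: starting from that combined region, the r=3 cylinder at (8, -2) misses the remaining region (no effect) — 1 connected region. The result has 1 disconnected region.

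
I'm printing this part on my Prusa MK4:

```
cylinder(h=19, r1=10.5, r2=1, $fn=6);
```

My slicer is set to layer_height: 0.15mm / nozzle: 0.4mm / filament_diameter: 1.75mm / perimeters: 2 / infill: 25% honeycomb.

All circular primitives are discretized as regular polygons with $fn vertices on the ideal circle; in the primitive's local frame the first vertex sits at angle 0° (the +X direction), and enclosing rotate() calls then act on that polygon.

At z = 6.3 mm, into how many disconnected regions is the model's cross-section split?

At z = 6.3 mm: the cone contributes a regular 6-gon of circumradius 7.350 (interpolated between r1=10.5 and r2=1 at t=0.332). The result has 1 disconnected region.

1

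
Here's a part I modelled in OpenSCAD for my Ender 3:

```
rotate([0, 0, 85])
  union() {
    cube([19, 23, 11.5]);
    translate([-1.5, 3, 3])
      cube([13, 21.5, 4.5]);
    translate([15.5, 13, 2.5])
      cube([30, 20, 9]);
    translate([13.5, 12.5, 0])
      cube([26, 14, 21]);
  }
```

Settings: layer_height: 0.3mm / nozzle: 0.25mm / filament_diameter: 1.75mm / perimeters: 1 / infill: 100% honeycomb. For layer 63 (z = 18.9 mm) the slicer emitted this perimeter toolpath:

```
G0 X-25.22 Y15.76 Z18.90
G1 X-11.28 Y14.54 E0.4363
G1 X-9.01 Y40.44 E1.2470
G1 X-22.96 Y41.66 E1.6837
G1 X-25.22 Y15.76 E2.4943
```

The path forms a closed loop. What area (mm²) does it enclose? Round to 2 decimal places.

Apply the shoelace formula to the sequence of (X, Y) vertices; enclosed area = 363.94 mm².

363.94 mm²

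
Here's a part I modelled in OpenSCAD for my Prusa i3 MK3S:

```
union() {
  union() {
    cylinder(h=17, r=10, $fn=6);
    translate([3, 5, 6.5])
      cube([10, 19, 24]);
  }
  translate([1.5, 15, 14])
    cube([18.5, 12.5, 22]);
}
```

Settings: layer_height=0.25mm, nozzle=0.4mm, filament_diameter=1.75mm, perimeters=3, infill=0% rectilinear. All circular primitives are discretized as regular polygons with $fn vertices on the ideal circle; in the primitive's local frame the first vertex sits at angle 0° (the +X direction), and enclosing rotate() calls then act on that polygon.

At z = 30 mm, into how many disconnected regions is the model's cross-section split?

1

At z = 30 mm: the cylinder is absent (z outside [0, 17]); the cube at (3, 5) (footprint 10×19) is included at this height; Merging all regions: only the 10×19 cube at (3, 5) is present, so the union is just that shape — 1 connected region; the cube at (1.5, 15) is present — its section is the full 18.5×12.5 rectangle; Combining (union): the regions partially overlap (shared area 90.00 mm²), so overlapping operands fuse into one piece — 1 connected region. The result has 1 disconnected region.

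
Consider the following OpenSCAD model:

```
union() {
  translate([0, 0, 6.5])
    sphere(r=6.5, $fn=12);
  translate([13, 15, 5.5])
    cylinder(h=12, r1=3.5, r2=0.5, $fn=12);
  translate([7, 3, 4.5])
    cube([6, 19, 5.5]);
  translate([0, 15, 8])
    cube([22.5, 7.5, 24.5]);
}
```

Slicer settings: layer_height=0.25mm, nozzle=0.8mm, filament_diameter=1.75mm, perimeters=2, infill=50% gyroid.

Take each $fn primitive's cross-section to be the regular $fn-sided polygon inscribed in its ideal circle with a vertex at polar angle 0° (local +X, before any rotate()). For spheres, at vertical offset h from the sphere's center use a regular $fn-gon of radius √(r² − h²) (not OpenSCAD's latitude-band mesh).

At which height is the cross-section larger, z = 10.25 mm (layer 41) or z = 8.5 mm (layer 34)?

layer 34 (z = 8.5 mm)

Layer 41 (z = 10.25): the r=6.5 sphere contributes a regular 12-gon of circumradius √(6.5²−3.75²) = 5.309 (area = (12/2)·5.309²·sin(360°/12) = 84.56 mm²); the cone at (13, 15) contributes a regular 12-gon of circumradius 2.312 (interpolated between r1=3.5 and r2=0.5 at t=0.396) (area = (12/2)·2.312²·sin(360°/12) = 16.04 mm²); the cube at (7, 3) is absent (z outside [4.5, 10]); the 22.5×7.5 cube at (0, 15) contributes its full rectangle (area 168.75 mm²); Merging all regions: the regions partially overlap — summed areas 269.36 mm² minus the doubly-counted overlap 8.02 mm² gives 261.33 mm² — area = 261.33 mm². So its area = 261.33 mm². Layer 34 (z = 8.5): the r=6.5 sphere slices to a regular 12-gon of circumradius 6.185 (√(r²−h²) with h=2 from center) (area = (12/2)·6.185²·sin(360°/12) = 114.75 mm²); the cone at (13, 15) contributes a regular 12-gon of circumradius 2.750 (interpolated between r1=3.5 and r2=0.5 at t=0.250) (area = (12/2)·2.750²·sin(360°/12) = 22.69 mm²); the cube at (7, 3) is present — its section is the full 6×19 rectangle (area 114.00 mm²); the cube at (0, 15) (footprint 22.5×7.5) is included at this height (area 168.75 mm²); Taking the union: the regions partially overlap — summed areas 420.19 mm² minus the doubly-counted overlap 59.02 mm² gives 361.17 mm² — area = 361.17 mm². So its area = 361.17 mm². Layer 34 is larger (361.17 vs 261.33 mm²).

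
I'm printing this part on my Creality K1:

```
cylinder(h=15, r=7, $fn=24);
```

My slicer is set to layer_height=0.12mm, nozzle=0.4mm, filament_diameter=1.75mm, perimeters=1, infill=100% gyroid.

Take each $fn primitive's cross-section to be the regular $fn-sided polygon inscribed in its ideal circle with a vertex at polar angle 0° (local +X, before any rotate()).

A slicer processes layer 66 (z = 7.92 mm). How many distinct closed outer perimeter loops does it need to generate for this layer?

At z = 7.92 mm: the cylinder: section is a regular 24-gon, circumradius r=7. The result has 1 disconnected region.

1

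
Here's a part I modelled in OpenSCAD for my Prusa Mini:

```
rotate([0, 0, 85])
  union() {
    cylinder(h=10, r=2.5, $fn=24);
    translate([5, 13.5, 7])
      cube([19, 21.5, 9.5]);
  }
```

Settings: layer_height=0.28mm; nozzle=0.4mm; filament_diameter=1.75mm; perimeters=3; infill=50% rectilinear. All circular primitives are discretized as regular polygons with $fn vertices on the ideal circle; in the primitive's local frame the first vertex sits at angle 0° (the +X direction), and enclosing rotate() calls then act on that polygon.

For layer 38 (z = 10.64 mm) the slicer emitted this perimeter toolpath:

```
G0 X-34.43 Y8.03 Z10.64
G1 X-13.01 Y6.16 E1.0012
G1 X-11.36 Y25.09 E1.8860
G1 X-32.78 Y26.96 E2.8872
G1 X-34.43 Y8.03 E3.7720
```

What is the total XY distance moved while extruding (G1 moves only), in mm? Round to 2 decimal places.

Sum the Euclidean lengths of each G1 segment: total = 81.01 mm.

81.01 mm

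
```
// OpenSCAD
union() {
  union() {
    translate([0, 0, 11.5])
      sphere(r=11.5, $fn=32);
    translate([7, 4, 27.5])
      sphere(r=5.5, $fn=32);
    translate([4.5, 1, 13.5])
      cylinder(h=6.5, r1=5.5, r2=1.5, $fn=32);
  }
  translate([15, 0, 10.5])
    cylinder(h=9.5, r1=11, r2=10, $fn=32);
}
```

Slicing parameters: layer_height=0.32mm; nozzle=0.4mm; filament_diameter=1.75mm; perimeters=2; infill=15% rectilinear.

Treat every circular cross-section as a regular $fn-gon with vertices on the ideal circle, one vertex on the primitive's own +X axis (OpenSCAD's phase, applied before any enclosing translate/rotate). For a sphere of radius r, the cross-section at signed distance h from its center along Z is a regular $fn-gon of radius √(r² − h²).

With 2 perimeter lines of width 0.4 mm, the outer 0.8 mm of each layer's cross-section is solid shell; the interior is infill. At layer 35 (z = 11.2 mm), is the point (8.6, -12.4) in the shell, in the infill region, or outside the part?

outside

At z = 11.2 mm: the r=11.5 sphere slices to a regular 32-gon of circumradius 11.496 (√(r²−h²) with h=0.3 from center); the sphere at (7, 4) does not reach this height (|z−center|=16.300 > r=5.5); the cone at (4.5, 1) is not intersected at this z (z outside [13.5, 20]); Merging all regions: only the r=11.5 sphere is present, so the union is just that shape — 1 connected region; the cone at (15, 0): at t=0.074 of its height the radius interpolates to r₁+(r₂−r₁)t = 10.926, giving a regular 32-gon of that circumradius; Combining (union): the regions partially overlap (shared area 84.28 mm²), so overlapping operands fuse into one piece — 1 connected region. Overall, the cross-section is a single solid region. The nearest boundary edge runs (10.82, -10.09)→(8.93, -9.08); distance from the point to it = 3.08 mm. The point is not inside any of the regions above, so it lies outside the cross-section (3.08 mm from the nearest boundary).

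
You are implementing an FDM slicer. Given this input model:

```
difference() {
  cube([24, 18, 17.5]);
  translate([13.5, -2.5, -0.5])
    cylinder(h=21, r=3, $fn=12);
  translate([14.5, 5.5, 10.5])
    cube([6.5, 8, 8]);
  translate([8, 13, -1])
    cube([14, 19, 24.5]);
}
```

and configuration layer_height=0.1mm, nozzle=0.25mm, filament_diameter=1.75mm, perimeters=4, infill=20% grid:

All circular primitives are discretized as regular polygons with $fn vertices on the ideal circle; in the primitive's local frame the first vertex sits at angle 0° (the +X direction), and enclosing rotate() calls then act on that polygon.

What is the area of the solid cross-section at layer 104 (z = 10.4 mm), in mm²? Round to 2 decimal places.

At z = 10.4 mm: the cube (footprint 24×18) is included at this height (area 432.00 mm²); the r=3 cylinder at (13.5, -2.5) contributes a regular 12-gon of circumradius 3 (area = (12/2)·3.000²·sin(360°/12) = 27.00 mm²); the cube at (14.5, 5.5) is absent (z outside [10.5, 18.5]); the cube at (8, 13) (footprint 14×19) is included at this height (area 266.00 mm²); After the difference (first − rest): starting from the 24×18 cube (432.00 mm²), the r=3 cylinder at (13.5, -2.5) partially overlaps it — only the 0.91 mm² overlap (of its 27.00 mm²) is removed, clipping the outline; the 14×19 cube at (8, 13) partially overlaps it — only the 70.00 mm² overlap (of its 266.00 mm²) is removed, clipping the outline — area = 361.09 mm². Overall, the cross-section is a single solid region. Net area = 361.09 mm².

361.09 mm²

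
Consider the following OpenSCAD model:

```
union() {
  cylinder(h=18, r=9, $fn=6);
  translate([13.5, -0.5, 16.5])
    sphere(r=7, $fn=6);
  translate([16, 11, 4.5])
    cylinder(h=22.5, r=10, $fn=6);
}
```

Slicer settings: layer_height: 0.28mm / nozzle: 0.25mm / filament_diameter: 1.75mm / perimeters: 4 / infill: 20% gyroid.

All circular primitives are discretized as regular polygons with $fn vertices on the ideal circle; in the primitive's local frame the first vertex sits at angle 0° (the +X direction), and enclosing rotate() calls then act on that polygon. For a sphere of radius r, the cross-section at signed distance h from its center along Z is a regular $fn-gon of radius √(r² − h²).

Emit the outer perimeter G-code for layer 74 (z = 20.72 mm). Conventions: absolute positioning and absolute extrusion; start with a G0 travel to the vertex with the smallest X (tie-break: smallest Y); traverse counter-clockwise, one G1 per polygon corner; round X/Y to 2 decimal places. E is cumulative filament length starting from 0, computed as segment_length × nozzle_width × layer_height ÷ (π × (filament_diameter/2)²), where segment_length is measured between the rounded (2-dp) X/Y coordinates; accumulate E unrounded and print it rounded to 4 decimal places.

G0 X6.00 Y11.00 Z20.72
G1 X10.28 Y3.59 E0.2490
G1 X7.92 Y-0.50 E0.3865
G1 X10.71 Y-5.34 E0.5490
G1 X16.29 Y-5.34 E0.7114
G1 X19.08 Y-0.50 E0.8740
G1 X17.45 Y2.34 E0.9693
G1 X21.00 Y2.34 E1.0726
G1 X26.00 Y11.00 E1.3637
G1 X21.00 Y19.66 E1.6547
G1 X11.00 Y19.66 E1.9457
G1 X6.00 Y11.00 E2.2367

At z = 20.72 mm: the cylinder is absent (z outside [0, 18]); the sphere at (13.5, -0.5): section is a regular 6-gon, circumradius = √(r²−h²) = √(7²−4.22²) = 5.585; the r=10 cylinder at (16, 11) contributes a regular 6-gon of circumradius 10; Combining (union): the regions partially overlap (shared area 12.55 mm²), so overlapping operands fuse into one piece — 1 connected region. The outline is a single polygon with 11 vertices. Extrusion per mm of travel: 0.25 × 0.28 / (π × 0.875²) = 0.029103. Accumulating E over each segment gives final E = 2.2367.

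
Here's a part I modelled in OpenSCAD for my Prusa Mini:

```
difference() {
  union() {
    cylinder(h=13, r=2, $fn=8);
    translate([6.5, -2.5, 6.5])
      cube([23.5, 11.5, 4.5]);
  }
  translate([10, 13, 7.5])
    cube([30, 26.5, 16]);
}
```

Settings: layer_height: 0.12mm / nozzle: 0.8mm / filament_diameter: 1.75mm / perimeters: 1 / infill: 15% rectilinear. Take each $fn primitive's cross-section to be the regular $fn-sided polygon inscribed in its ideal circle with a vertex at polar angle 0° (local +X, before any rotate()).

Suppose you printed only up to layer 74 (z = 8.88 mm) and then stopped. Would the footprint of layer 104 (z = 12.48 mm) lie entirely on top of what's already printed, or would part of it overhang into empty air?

entirely on top

Compare the two slices. At z = 8.88: the r=2 cylinder gives a regular 8-gon of circumradius 2 (constant along its height) (area = (8/2)·2.000²·sin(360°/8) = 11.31 mm²); the 23.5×11.5 cube at (6.5, -2.5) contributes its full rectangle (area 270.25 mm²); Taking the union: the 2 present regions are separate (no shared area or edge), so areas and boundary lengths simply add and each stays a separate island — area = 281.56 mm²; the cube at (10, 13) (footprint 30×26.5) is included at this height (area 795.00 mm²); Subtracting the remaining from the first: starting from the result so far (281.56 mm²), the 30×26.5 cube at (10, 13) misses the remaining region (no effect) — area = 281.56 mm². At z = 12.48: the r=2 cylinder gives a regular 8-gon of circumradius 2 (constant along its height) (area = (8/2)·2.000²·sin(360°/8) = 11.31 mm²); the cube at (6.5, -2.5) does not reach this height (z outside [6.5, 11]); Combining (union): only the r=2 cylinder is present, so the union is just that shape — area = 11.31 mm²; the cube at (10, 13) (footprint 30×26.5) is included at this height (area 795.00 mm²); Taking the first minus the rest: starting from that combined region (11.31 mm²), the 30×26.5 cube at (10, 13) misses the remaining region (no effect) — area = 11.31 mm². Checking containment: the cross-section at z = 12.48 is a subset of the cross-section at z = 8.88.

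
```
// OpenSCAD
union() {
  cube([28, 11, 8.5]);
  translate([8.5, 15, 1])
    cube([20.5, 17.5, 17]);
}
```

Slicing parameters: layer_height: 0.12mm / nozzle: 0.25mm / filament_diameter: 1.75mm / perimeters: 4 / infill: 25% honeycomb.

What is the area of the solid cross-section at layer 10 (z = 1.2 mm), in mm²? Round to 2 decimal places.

At z = 1.2 mm: the cube (footprint 28×11) is included at this height (area 308.00 mm²); the cube at (8.5, 15) is present — its section is the full 20.5×17.5 rectangle (area 358.75 mm²); Taking the union: the 2 present regions are separate (no shared area or edge), so areas and boundary lengths simply add and each stays a separate island — area = 666.75 mm². Overall, the cross-section has 2 separate islands. Net area = 666.75 mm².

666.75 mm²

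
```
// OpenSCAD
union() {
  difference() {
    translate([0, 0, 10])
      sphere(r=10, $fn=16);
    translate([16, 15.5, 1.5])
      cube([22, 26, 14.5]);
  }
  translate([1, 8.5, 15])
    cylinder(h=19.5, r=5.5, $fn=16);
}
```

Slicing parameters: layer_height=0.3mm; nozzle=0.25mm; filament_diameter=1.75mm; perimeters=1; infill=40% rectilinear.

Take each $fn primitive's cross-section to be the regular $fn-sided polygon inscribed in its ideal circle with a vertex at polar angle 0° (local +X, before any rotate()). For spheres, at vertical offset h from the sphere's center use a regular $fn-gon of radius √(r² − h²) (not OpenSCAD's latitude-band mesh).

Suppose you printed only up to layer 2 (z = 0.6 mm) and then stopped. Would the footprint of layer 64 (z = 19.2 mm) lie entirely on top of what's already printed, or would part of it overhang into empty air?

part overhangs

Compare the two slices. At z = 0.6: the r=10 sphere contributes a regular 16-gon of circumradius √(10²−9.4²) = 3.412 (area = (16/2)·3.412²·sin(360°/16) = 35.64 mm²); the cube at (16, 15.5) is not intersected at this z (z outside [1.5, 16]); Taking the first minus the rest: none of the subtracted shapes is present at this height, so the r=10 sphere is unchanged — area = 35.64 mm²; the cylinder at (1, 8.5) is not intersected at this z (z outside [15, 34.5]); Merging all regions: only that combined region is present, so the union is just that shape — area = 35.64 mm². At z = 19.2: the r=10 sphere contributes a regular 16-gon of circumradius √(10²−9.2²) = 3.919 (area = (16/2)·3.919²·sin(360°/16) = 47.02 mm²); the cube at (16, 15.5) is not intersected at this z (z outside [1.5, 16]); Subtracting the remaining from the first: none of the subtracted shapes is present at this height, so the r=10 sphere is unchanged — area = 47.02 mm²; the r=5.5 cylinder at (1, 8.5) gives a regular 16-gon of circumradius 5.5 (constant along its height) (area = (16/2)·5.500²·sin(360°/16) = 92.61 mm²); Taking the union: the regions partially overlap — summed areas 139.63 mm² minus the doubly-counted overlap 1.79 mm² gives 137.85 mm² — area = 137.85 mm². Checking containment: at z = 19.2 the cross-section extends beyond the z = 0.6 cross-section by about 102.21 mm².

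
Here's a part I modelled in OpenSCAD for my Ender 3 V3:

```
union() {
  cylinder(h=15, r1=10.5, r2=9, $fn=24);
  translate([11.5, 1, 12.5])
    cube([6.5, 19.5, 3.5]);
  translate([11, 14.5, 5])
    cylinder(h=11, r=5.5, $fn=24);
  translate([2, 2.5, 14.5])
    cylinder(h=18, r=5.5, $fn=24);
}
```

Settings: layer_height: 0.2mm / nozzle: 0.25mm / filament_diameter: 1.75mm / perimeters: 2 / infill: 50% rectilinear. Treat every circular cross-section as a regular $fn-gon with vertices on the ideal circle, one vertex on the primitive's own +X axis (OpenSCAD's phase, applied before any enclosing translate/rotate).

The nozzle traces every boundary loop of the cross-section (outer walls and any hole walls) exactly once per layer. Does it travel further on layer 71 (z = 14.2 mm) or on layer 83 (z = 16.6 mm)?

layer 71 (z = 14.2 mm)

Layer 71 (z = 14.2): the cone (r1=10.5→r2=9) has section circumradius 9.080 here — a regular 24-gon (perimeter = 2·24·9.080·sin(180°/24) = 56.89 mm); the cube at (11.5, 1) (footprint 6.5×19.5) is included at this height (perimeter 52.00 mm); the r=5.5 cylinder at (11, 14.5) gives a regular 24-gon of circumradius 5.5 (constant along its height) (perimeter = 2·24·5.500·sin(180°/24) = 34.46 mm); the cylinder at (2, 2.5) is absent (z outside [14.5, 32.5]); Merging all regions: the regions partially overlap (shared area 41.51 mm²), so the edge portions inside another operand are dropped and the merged outline is re-measured after clipping — boundary = 116.26 mm. So its perimeter = 116.26 mm. Layer 83 (z = 16.6): the cone does not reach this height (z outside [0, 15]); the cube at (11.5, 1) does not reach this height (z outside [12.5, 16]); the cylinder at (11, 14.5) is not intersected at this z (z outside [5, 16]); the r=5.5 cylinder at (2, 2.5) contributes a regular 24-gon of circumradius 5.5 (perimeter = 2·24·5.500·sin(180°/24) = 34.46 mm); Taking the union: only the r=5.5 cylinder at (2, 2.5) is present, so the union is just that shape — boundary = 34.46 mm. So its perimeter = 34.46 mm. Layer 71 is larger (116.26 vs 34.46 mm).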